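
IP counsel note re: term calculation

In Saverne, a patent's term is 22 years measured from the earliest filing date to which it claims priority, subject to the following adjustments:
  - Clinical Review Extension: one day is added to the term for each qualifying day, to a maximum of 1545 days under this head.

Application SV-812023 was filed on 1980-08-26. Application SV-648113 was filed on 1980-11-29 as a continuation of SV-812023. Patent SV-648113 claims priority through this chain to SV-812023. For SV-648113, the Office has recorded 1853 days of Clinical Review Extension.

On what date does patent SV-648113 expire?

2006-11-18

Earliest priority filing: 26 August 1980.
Base term: 26 August 1980 + 22 years → 26 August 2002.
Clinical Review Extension: 1853 days claimed exceeds the 1545-day cap, so +1545 days → 18 November 2006.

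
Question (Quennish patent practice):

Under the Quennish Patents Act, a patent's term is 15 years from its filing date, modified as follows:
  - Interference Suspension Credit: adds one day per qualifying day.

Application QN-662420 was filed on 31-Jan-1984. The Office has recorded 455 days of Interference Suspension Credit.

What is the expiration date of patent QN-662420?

2000-04-30

Base term: filing date + 15 years → 31 January 1999.
Interference Suspension Credit: +455 days → 30 April 2000.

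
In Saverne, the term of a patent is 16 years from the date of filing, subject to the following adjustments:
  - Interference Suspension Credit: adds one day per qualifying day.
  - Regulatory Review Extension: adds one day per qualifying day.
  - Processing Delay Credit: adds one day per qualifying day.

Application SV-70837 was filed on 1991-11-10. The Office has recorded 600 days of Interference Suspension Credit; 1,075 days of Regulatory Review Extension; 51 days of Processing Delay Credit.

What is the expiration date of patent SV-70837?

August 1, 2012

Base term: filing date + 16 years → 10 November 2007.
Interference Suspension Credit: +600 days → 2 July 2009.
Regulatory Review Extension: +1075 days → 11 June 2012.
Processing Delay Credit: +51 days → 1 August 2012.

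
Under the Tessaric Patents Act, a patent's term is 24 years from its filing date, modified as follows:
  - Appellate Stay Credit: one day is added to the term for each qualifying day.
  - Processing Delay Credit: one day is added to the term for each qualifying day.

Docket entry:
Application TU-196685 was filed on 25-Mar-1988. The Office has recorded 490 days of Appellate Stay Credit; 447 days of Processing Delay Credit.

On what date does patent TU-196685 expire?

October 18, 2014

Base term: filing date + 24 years → 25 March 2012.
Appellate Stay Credit: +490 days → 28 July 2013.
Processing Delay Credit: +447 days → 18 October 2014.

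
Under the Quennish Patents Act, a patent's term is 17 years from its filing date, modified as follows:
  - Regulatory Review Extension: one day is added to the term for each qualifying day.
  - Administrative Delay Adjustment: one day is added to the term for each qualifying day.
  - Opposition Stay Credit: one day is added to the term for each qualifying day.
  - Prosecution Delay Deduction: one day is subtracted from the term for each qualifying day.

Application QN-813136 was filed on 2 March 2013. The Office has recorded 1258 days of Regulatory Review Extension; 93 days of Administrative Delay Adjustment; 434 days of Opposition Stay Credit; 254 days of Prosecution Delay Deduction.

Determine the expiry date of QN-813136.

Base term: filing date + 17 years → 2 March 2030.
Regulatory Review Extension: +1258 days → 11 August 2033.
Administrative Delay Adjustment: +93 days → 12 November 2033.
Opposition Stay Credit: +434 days → 20 January 2035.
Prosecution Delay Deduction: −254 days → 11 May 2034.

May 11, 2034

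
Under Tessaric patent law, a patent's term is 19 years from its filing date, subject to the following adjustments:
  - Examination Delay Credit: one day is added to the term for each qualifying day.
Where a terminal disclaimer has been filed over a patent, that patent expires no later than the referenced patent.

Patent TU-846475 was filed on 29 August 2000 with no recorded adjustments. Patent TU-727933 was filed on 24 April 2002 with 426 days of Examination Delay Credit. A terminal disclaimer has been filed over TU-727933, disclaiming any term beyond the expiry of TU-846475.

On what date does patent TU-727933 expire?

August 29, 2019

Natural term of TU-727933:
  Base: filing + 19 years → 24 April 2021.
  Examination Delay Credit: +426 days → 24 June 2022.
Expiry of referenced patent TU-846475:
  Base: filing + 19 years → 29 August 2019.
Terminal disclaimer: TU-727933 expires on the earlier of 24 June 2022 and 29 August 2019.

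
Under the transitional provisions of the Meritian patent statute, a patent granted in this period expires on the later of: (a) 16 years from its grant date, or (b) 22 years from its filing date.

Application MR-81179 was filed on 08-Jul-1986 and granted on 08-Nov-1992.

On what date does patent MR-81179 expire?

November 8, 2008

(a) grant + 16 years → 8 November 2008.
(b) filing + 22 years → 8 July 2008.
Later of the two: 8 November 2008.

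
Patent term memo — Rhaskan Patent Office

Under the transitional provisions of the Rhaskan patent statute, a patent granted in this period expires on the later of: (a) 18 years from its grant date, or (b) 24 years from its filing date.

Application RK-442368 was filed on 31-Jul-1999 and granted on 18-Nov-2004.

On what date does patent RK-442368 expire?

July 31, 2023

(a) grant + 18 years → 18 November 2022.
(b) filing + 24 years → 31 July 2023.
Later of the two: 31 July 2023.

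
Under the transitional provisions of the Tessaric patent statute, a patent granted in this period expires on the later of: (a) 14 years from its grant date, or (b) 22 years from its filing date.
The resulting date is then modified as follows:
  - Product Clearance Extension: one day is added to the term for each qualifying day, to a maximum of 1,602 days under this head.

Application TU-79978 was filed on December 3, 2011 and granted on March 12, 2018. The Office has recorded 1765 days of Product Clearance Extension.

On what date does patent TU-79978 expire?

April 23, 2038

(a) grant + 14 years → 12 March 2032.
(b) filing + 22 years → 3 December 2033.
Later of the two: 3 December 2033.
Product Clearance Extension: 1765 days claimed exceeds the 1602-day cap, so +1602 days → 23 April 2038.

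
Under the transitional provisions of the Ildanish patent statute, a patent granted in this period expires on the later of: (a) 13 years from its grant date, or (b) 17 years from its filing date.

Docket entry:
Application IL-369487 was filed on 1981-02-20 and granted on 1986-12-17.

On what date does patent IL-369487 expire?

December 17, 1999

(a) grant + 13 years → 17 December 1999.
(b) filing + 17 years → 20 February 1998.
Later of the two: 17 December 1999.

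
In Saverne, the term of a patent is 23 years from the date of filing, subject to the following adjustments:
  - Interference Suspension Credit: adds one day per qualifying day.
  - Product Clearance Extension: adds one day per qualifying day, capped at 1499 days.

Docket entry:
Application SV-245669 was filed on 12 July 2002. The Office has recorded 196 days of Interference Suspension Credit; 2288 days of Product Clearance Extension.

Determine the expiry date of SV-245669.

March 3, 2030

Base term: filing date + 23 years → 12 July 2025.
Interference Suspension Credit: +196 days → 24 January 2026.
Product Clearance Extension: 2288 days claimed exceeds the 1499-day cap, so +1499 days → 3 March 2030.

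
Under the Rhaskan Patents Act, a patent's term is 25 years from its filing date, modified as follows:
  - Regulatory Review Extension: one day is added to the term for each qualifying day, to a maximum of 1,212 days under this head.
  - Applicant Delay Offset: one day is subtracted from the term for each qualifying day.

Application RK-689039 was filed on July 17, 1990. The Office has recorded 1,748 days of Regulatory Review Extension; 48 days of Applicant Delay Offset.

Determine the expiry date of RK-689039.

September 23, 2018

Base term: filing date + 25 years → 17 July 2015.
Regulatory Review Extension: 1748 days claimed exceeds the 1212-day cap, so +1212 days → 10 November 2018.
Applicant Delay Offset: −48 days → 23 September 2018.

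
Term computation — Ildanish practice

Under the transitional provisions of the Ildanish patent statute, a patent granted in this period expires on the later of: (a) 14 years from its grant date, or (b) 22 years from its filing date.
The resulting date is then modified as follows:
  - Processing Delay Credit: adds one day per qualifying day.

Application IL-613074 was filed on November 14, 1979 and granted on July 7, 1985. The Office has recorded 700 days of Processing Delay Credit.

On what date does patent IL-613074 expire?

October 15, 2003

(a) grant + 14 years → 7 July 1999.
(b) filing + 22 years → 14 November 2001.
Later of the two: 14 November 2001.
Processing Delay Credit: +700 days → 15 October 2003.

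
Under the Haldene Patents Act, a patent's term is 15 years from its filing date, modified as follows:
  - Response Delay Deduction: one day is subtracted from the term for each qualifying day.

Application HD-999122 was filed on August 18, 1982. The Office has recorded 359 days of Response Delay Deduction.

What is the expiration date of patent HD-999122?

Base term: filing date + 15 years → 18 August 1997.
Response Delay Deduction: −359 days → 24 August 1996.

1996-08-24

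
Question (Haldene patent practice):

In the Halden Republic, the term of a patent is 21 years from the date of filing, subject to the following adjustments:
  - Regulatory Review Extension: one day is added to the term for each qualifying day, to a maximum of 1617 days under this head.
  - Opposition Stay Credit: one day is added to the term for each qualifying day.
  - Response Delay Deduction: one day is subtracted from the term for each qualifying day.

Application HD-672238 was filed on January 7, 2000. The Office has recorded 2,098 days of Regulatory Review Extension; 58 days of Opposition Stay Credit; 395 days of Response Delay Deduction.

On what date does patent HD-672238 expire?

Base term: filing date + 21 years → 7 January 2021.
Regulatory Review Extension: 2098 days claimed exceeds the 1617-day cap, so +1617 days → 12 June 2025.
Opposition Stay Credit: +58 days → 9 August 2025.
Response Delay Deduction: −395 days → 10 July 2024.

2024-07-10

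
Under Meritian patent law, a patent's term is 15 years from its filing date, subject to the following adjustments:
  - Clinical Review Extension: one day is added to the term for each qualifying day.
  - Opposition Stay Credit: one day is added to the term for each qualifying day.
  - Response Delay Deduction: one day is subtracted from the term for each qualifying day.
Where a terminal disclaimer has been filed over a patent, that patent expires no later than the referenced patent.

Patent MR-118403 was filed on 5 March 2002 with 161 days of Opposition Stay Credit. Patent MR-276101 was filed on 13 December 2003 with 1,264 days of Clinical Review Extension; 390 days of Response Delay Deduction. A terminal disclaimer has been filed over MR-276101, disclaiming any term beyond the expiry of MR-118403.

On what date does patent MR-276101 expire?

2017-08-13

Natural term of MR-276101:
  Base: filing + 15 years → 13 December 2018.
  Clinical Review Extension: +1264 days → 30 May 2022.
  Response Delay Deduction: −390 days → 5 May 2021.
Expiry of referenced patent MR-118403:
  Base: filing + 15 years → 5 March 2017.
  Opposition Stay Credit: +161 days → 13 August 2017.
Terminal disclaimer: MR-276101 expires on the earlier of 5 May 2021 and 13 August 2017.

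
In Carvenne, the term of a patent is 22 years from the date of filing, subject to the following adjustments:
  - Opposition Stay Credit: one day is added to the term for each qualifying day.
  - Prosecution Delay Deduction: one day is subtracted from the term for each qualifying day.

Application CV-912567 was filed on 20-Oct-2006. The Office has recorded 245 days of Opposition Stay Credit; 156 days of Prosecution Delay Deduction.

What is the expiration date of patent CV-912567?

Base term: filing date + 22 years → 20 October 2028.
Opposition Stay Credit: +245 days → 22 June 2029.
Prosecution Delay Deduction: −156 days → 17 January 2029.

2029-01-17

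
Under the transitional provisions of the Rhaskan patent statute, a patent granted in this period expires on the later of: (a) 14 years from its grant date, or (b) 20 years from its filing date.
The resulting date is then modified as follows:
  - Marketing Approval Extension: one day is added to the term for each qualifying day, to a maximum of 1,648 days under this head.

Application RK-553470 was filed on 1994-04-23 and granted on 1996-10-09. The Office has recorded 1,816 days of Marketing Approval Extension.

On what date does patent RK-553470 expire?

(a) grant + 14 years → 9 October 2010.
(b) filing + 20 years → 23 April 2014.
Later of the two: 23 April 2014.
Marketing Approval Extension: 1816 days claimed exceeds the 1648-day cap, so +1648 days → 27 October 2018.

2018-10-27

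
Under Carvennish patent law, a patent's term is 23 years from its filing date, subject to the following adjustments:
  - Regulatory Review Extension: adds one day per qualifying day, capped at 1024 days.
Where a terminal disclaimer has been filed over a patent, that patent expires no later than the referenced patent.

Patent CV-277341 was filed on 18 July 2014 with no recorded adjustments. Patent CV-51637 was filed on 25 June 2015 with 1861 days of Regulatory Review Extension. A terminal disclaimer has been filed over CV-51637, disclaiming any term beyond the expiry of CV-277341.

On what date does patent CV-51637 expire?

July 18, 2037

Natural term of CV-51637:
  Base: filing + 23 years → 25 June 2038.
  Regulatory Review Extension: 1861 days claimed exceeds the 1024-day cap, so +1024 days → 14 April 2041.
Expiry of referenced patent CV-277341:
  Base: filing + 23 years → 18 July 2037.
Terminal disclaimer: CV-51637 expires on the earlier of 14 April 2041 and 18 July 2037.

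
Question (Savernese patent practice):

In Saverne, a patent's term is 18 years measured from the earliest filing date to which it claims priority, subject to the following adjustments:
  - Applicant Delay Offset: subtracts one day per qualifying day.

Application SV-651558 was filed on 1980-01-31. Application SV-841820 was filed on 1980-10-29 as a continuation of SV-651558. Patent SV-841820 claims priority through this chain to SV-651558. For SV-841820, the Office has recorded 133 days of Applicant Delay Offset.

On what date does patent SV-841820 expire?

Earliest priority filing: 31 January 1980.
Base term: 31 January 1980 + 18 years → 31 January 1998.
Applicant Delay Offset: −133 days → 20 September 1997.

1997-09-20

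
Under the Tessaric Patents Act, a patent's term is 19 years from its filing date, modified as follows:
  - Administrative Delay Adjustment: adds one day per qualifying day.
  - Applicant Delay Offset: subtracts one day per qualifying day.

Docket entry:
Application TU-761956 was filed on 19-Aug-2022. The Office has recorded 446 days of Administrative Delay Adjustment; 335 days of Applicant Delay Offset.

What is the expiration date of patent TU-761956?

2041-12-08

Base term: filing date + 19 years → 19 August 2041.
Administrative Delay Adjustment: +446 days → 8 November 2042.
Applicant Delay Offset: −335 days → 8 December 2041.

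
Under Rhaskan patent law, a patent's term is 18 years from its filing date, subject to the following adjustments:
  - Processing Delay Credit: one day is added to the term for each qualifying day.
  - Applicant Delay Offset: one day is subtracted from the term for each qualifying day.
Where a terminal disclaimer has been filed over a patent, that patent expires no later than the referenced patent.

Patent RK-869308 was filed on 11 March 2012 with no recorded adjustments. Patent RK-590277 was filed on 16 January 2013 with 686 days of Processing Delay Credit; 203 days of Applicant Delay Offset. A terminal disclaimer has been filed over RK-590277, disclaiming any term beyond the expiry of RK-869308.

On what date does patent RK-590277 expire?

2030-03-11

Natural term of RK-590277:
  Base: filing + 18 years → 16 January 2031.
  Processing Delay Credit: +686 days → 2 December 2032.
  Applicant Delay Offset: −203 days → 13 May 2032.
Expiry of referenced patent RK-869308:
  Base: filing + 18 years → 11 March 2030.
Terminal disclaimer: RK-590277 expires on the earlier of 13 May 2032 and 11 March 2030.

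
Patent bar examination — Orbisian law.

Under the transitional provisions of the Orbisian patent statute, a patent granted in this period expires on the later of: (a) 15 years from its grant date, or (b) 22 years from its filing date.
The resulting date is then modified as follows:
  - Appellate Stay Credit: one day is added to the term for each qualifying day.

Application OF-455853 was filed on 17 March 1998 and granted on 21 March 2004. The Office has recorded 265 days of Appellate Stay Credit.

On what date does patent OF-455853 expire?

2020-12-07

(a) grant + 15 years → 21 March 2019.
(b) filing + 22 years → 17 March 2020.
Later of the two: 17 March 2020.
Appellate Stay Credit: +265 days → 7 December 2020.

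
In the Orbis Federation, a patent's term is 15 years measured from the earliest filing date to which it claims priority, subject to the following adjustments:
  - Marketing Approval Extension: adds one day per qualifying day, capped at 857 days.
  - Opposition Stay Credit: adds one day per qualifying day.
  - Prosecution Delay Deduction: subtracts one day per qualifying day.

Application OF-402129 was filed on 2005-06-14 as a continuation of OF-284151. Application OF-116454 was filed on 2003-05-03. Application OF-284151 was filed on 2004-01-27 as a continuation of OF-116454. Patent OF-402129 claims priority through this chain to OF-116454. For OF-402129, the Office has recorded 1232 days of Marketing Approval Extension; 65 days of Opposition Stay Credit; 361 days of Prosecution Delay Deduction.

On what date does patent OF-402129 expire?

2019-11-15

Earliest priority filing: 3 May 2003.
Base term: 3 May 2003 + 15 years → 3 May 2018.
Marketing Approval Extension: 1232 days claimed exceeds the 857-day cap, so +857 days → 6 September 2020.
Opposition Stay Credit: +65 days → 10 November 2020.
Prosecution Delay Deduction: −361 days → 15 November 2019.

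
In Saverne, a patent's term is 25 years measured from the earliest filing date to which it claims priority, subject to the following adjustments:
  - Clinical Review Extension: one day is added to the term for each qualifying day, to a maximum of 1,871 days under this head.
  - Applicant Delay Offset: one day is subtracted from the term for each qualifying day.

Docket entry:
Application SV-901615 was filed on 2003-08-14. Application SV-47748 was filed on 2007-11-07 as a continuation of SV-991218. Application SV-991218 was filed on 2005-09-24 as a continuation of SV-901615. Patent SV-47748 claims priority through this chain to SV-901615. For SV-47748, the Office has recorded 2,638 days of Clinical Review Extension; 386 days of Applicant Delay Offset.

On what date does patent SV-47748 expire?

Earliest priority filing: 14 August 2003.
Base term: 14 August 2003 + 25 years → 14 August 2028.
Clinical Review Extension: 2638 days claimed exceeds the 1871-day cap, so +1871 days → 28 September 2033.
Applicant Delay Offset: −386 days → 7 September 2032.

September 7, 2032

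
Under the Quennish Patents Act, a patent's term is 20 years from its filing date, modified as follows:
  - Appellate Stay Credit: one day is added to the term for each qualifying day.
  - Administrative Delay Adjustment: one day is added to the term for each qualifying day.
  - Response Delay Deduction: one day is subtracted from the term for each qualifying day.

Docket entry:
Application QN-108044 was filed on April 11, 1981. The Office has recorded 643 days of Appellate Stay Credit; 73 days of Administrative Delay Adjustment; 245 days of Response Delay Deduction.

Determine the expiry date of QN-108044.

Base term: filing date + 20 years → 11 April 2001.
Appellate Stay Credit: +643 days → 14 January 2003.
Administrative Delay Adjustment: +73 days → 28 March 2003.
Response Delay Deduction: −245 days → 26 July 2002.

2002-07-26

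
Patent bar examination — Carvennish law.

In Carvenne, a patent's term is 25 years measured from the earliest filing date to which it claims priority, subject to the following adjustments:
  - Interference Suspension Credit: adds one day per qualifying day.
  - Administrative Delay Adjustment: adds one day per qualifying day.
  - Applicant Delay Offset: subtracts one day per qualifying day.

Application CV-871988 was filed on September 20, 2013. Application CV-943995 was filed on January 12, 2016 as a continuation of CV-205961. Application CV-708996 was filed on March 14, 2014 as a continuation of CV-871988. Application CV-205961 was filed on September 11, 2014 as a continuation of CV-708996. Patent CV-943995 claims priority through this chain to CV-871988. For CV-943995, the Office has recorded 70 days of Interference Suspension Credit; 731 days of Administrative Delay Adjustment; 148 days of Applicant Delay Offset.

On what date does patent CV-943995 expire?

Earliest priority filing: 20 September 2013.
Base term: 20 September 2013 + 25 years → 20 September 2038.
Interference Suspension Credit: +70 days → 29 November 2038.
Administrative Delay Adjustment: +731 days → 29 November 2040.
Applicant Delay Offset: −148 days → 4 July 2040.

2040-07-04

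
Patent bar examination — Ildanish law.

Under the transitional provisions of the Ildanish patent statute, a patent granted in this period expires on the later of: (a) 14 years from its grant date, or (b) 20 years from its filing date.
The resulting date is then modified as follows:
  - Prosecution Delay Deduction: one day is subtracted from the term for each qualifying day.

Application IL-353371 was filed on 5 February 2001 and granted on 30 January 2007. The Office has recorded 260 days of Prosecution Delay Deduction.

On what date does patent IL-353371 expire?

(a) grant + 14 years → 30 January 2021.
(b) filing + 20 years → 5 February 2021.
Later of the two: 5 February 2021.
Prosecution Delay Deduction: −260 days → 21 May 2020.

2020-05-21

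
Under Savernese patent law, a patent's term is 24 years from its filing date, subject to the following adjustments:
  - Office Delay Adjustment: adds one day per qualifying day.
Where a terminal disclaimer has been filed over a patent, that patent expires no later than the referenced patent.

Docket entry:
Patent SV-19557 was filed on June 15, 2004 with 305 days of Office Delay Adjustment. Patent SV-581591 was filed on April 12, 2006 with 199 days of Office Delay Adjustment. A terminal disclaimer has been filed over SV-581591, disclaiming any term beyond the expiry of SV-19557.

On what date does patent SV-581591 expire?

Natural term of SV-581591:
  Base: filing + 24 years → 12 April 2030.
  Office Delay Adjustment: +199 days → 28 October 2030.
Expiry of referenced patent SV-19557:
  Base: filing + 24 years → 15 June 2028.
  Office Delay Adjustment: +305 days → 16 April 2029.
Terminal disclaimer: SV-581591 expires on the earlier of 28 October 2030 and 16 April 2029.

April 16, 2029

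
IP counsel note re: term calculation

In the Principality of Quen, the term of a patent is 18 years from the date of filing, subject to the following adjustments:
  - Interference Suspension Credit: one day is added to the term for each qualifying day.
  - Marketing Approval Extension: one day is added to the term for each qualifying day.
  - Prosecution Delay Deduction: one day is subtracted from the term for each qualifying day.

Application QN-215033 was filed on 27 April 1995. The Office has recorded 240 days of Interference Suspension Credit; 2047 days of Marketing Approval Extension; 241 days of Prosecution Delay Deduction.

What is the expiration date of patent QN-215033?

2018-12-03

Base term: filing date + 18 years → 27 April 2013.
Interference Suspension Credit: +240 days → 23 December 2013.
Marketing Approval Extension: +2047 days → 1 August 2019.
Prosecution Delay Deduction: −241 days → 3 December 2018.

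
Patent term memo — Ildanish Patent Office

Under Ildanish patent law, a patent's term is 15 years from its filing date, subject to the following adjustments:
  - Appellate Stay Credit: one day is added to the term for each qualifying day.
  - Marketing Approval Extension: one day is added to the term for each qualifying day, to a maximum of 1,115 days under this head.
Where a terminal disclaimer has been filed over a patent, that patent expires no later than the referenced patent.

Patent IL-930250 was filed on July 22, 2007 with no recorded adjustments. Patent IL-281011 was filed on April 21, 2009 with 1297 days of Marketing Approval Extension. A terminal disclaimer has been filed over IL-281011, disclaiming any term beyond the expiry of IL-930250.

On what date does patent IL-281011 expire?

2022-07-22

Natural term of IL-281011:
  Base: filing + 15 years → 21 April 2024.
  Marketing Approval Extension: 1297 days claimed exceeds the 1115-day cap, so +1115 days → 11 May 2027.
Expiry of referenced patent IL-930250:
  Base: filing + 15 years → 22 July 2022.
Terminal disclaimer: IL-281011 expires on the earlier of 11 May 2027 and 22 July 2022.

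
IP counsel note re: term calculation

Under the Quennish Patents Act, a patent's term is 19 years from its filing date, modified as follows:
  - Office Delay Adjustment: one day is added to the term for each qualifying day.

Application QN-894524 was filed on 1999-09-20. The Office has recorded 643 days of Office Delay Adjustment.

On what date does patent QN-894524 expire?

Base term: filing date + 19 years → 20 September 2018.
Office Delay Adjustment: +643 days → 24 June 2020.

2020-06-24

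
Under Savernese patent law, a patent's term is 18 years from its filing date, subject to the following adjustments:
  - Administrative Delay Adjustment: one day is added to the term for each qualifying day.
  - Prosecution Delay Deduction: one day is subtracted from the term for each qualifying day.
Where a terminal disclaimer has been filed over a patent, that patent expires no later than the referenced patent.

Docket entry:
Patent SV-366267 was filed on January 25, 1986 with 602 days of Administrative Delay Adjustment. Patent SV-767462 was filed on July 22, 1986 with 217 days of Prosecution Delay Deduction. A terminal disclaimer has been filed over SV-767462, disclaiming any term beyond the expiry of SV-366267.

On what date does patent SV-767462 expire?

December 18, 2003

Natural term of SV-767462:
  Base: filing + 18 years → 22 July 2004.
  Prosecution Delay Deduction: −217 days → 18 December 2003.
Expiry of referenced patent SV-366267:
  Base: filing + 18 years → 25 January 2004.
  Administrative Delay Adjustment: +602 days → 18 September 2005.
Terminal disclaimer: SV-767462 expires on the earlier of 18 December 2003 and 18 September 2005.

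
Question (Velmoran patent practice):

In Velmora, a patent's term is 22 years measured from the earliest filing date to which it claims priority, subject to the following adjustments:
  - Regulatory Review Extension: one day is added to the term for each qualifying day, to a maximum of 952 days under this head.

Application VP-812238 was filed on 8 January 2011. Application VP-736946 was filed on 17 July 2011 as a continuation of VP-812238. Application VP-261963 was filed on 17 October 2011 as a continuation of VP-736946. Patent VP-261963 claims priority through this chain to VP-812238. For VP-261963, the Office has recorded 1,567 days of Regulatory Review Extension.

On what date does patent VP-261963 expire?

Earliest priority filing: 8 January 2011.
Base term: 8 January 2011 + 22 years → 8 January 2033.
Regulatory Review Extension: 1567 days claimed exceeds the 952-day cap, so +952 days → 18 August 2035.

August 18, 2035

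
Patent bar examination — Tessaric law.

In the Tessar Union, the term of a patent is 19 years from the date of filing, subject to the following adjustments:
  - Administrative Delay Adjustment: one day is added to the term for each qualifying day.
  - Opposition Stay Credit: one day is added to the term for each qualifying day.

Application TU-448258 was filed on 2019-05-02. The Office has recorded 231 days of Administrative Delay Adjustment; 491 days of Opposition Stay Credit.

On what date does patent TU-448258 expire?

Base term: filing date + 19 years → 2 May 2038.
Administrative Delay Adjustment: +231 days → 19 December 2038.
Opposition Stay Credit: +491 days → 23 April 2040.

April 23, 2040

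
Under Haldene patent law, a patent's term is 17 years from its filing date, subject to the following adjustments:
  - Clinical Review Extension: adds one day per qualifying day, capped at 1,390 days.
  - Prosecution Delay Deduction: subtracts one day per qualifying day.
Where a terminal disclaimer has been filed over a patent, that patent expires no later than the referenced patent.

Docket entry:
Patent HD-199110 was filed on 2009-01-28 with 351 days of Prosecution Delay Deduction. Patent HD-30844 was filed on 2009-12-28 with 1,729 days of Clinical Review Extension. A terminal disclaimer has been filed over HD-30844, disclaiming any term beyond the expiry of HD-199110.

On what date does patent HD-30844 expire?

2025-02-11

Natural term of HD-30844:
  Base: filing + 17 years → 28 December 2026.
  Clinical Review Extension: 1729 days claimed exceeds the 1390-day cap, so +1390 days → 18 October 2030.
Expiry of referenced patent HD-199110:
  Base: filing + 17 years → 28 January 2026.
  Prosecution Delay Deduction: −351 days → 11 February 2025.
Terminal disclaimer: HD-30844 expires on the earlier of 18 October 2030 and 11 February 2025.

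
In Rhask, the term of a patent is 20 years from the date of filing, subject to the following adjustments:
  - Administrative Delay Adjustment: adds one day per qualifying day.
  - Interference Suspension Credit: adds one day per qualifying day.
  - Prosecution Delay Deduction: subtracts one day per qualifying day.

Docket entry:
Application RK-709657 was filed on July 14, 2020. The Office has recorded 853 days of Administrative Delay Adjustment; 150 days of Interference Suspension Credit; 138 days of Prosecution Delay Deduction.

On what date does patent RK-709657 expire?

November 26, 2042

Base term: filing date + 20 years → 14 July 2040.
Administrative Delay Adjustment: +853 days → 14 November 2042.
Interference Suspension Credit: +150 days → 13 April 2043.
Prosecution Delay Deduction: −138 days → 26 November 2042.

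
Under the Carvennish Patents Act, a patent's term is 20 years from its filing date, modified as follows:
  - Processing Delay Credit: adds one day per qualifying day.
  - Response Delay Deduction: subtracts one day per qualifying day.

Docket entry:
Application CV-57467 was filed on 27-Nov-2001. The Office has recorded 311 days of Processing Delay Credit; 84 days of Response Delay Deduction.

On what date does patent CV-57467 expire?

Base term: filing date + 20 years → 27 November 2021.
Processing Delay Credit: +311 days → 4 October 2022.
Response Delay Deduction: −84 days → 12 July 2022.

July 12, 2022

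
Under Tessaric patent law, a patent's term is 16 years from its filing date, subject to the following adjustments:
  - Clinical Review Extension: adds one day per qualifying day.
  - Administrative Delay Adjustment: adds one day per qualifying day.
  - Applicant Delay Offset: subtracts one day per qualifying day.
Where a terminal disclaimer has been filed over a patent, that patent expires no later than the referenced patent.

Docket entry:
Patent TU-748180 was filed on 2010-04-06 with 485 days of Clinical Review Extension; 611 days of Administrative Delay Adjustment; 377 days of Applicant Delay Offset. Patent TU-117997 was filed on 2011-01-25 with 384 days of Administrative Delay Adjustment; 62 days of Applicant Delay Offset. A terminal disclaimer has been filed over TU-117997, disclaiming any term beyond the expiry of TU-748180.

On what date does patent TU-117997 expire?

Natural term of TU-117997:
  Base: filing + 16 years → 25 January 2027.
  Administrative Delay Adjustment: +384 days → 13 February 2028.
  Applicant Delay Offset: −62 days → 13 December 2027.
Expiry of referenced patent TU-748180:
  Base: filing + 16 years → 6 April 2026.
  Clinical Review Extension: +485 days → 4 August 2027.
  Administrative Delay Adjustment: +611 days → 6 April 2029.
  Applicant Delay Offset: −377 days → 25 March 2028.
Terminal disclaimer: TU-117997 expires on the earlier of 13 December 2027 and 25 March 2028.

2027-12-13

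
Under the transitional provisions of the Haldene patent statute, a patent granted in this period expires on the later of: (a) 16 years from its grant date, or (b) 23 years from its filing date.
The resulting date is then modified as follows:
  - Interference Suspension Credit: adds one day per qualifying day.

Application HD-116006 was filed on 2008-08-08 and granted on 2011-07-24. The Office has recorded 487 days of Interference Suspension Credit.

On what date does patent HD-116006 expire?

(a) grant + 16 years → 24 July 2027.
(b) filing + 23 years → 8 August 2031.
Later of the two: 8 August 2031.
Interference Suspension Credit: +487 days → 7 December 2032.

2032-12-07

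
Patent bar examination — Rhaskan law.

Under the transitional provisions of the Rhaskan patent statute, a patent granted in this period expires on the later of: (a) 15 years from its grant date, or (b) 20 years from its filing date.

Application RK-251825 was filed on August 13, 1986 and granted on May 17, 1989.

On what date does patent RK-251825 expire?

2006-08-13

(a) grant + 15 years → 17 May 2004.
(b) filing + 20 years → 13 August 2006.
Later of the two: 13 August 2006.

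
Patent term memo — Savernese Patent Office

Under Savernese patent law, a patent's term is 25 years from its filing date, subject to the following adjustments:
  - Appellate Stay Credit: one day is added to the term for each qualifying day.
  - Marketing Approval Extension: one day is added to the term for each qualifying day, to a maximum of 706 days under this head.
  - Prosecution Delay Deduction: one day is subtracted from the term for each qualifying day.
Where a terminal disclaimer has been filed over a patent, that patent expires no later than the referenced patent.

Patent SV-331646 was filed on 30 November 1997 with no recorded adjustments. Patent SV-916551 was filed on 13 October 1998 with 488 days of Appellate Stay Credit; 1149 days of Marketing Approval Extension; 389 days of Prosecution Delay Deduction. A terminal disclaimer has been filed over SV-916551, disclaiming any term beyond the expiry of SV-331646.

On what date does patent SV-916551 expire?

November 30, 2022

Natural term of SV-916551:
  Base: filing + 25 years → 13 October 2023.
  Appellate Stay Credit: +488 days → 12 February 2025.
  Marketing Approval Extension: 1149 days claimed exceeds the 706-day cap, so +706 days → 19 January 2027.
  Prosecution Delay Deduction: −389 days → 26 December 2025.
Expiry of referenced patent SV-331646:
  Base: filing + 25 years → 30 November 2022.
Terminal disclaimer: SV-916551 expires on the earlier of 26 December 2025 and 30 November 2022.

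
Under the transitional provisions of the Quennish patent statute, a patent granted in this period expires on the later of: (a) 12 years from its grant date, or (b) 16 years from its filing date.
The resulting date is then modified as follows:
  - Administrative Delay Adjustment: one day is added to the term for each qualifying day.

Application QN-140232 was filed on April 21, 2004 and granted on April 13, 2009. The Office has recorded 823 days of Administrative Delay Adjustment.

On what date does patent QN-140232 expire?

(a) grant + 12 years → 13 April 2021.
(b) filing + 16 years → 21 April 2020.
Later of the two: 13 April 2021.
Administrative Delay Adjustment: +823 days → 15 July 2023.

2023-07-15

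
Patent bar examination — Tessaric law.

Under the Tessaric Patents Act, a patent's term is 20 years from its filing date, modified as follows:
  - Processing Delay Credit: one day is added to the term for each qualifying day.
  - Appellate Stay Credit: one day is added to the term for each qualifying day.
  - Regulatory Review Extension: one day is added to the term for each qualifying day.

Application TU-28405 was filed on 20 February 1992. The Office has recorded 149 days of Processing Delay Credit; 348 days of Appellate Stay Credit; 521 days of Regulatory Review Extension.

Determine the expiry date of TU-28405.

Base term: filing date + 20 years → 20 February 2012.
Processing Delay Credit: +149 days → 18 July 2012.
Appellate Stay Credit: +348 days → 1 July 2013.
Regulatory Review Extension: +521 days → 4 December 2014.

2014-12-04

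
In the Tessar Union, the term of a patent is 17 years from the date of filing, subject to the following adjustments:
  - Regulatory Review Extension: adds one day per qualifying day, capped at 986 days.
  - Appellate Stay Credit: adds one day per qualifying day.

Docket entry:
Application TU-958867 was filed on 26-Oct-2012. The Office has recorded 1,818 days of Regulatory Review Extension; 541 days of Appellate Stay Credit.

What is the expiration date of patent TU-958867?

Base term: filing date + 17 years → 26 October 2029.
Regulatory Review Extension: 1818 days claimed exceeds the 986-day cap, so +986 days → 8 July 2032.
Appellate Stay Credit: +541 days → 31 December 2033.

December 31, 2033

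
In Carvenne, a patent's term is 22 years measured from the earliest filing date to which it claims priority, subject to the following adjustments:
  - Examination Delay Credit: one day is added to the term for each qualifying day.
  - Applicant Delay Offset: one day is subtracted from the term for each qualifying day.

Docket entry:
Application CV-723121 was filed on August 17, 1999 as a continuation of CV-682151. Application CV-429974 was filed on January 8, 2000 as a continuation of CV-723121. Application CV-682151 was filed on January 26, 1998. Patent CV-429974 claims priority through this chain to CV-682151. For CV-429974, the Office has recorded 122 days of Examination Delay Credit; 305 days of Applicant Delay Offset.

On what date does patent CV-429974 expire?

July 27, 2019

Earliest priority filing: 26 January 1998.
Base term: 26 January 1998 + 22 years → 26 January 2020.
Examination Delay Credit: +122 days → 27 May 2020.
Applicant Delay Offset: −305 days → 27 July 2019.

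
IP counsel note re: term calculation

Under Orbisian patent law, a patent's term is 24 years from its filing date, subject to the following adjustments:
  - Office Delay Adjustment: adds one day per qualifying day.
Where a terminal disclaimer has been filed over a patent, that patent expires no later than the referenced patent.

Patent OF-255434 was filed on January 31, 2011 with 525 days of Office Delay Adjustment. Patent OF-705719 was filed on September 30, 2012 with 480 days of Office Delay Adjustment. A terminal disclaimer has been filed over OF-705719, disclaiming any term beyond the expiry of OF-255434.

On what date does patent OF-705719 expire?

Natural term of OF-705719:
  Base: filing + 24 years → 30 September 2036.
  Office Delay Adjustment: +480 days → 23 January 2038.
Expiry of referenced patent OF-255434:
  Base: filing + 24 years → 31 January 2035.
  Office Delay Adjustment: +525 days → 9 July 2036.
Terminal disclaimer: OF-705719 expires on the earlier of 23 January 2038 and 9 July 2036.

July 9, 2036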